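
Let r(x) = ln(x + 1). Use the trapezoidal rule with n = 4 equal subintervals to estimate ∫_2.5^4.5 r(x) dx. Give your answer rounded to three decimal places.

Δx = (4.5 − 2.5)/4 = 0.5.
r(2.5) ≈ 1.253, r(3) ≈ 1.386, r(3.5) ≈ 1.504, r(4) ≈ 1.609, r(4.5) ≈ 1.705.
T_4 = (Δx/2)·[r(x_0) + 2r(x_1) + 2r(x_2) + 2r(x_3) + r(x_4)].
Sum ≈ 2.989.

2.989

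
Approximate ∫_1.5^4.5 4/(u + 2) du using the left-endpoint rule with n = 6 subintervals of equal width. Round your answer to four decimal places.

2.6128

Δu = (4.5 − 1.5)/6 = 0.5.
Left endpoints: 1.5, 2, 2.5, 3, 3.5, 4.
f(1.5) = 8/7, f(2) = 1, f(2.5) = 8/9, f(3) = 0.8, f(3.5) = 8/11, f(4) = 2/3.
Sum = Δu · [f(1.5) + f(2) + f(2.5) + ...].
Sum ≈ 2.6128.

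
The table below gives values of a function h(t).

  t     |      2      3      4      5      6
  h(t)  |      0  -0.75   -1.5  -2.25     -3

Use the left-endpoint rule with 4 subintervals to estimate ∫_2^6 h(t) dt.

-4.5

Δt = 1.
Sum = 1·[0 + (-0.75) + (-1.5) + (-2.25)] = -4.5.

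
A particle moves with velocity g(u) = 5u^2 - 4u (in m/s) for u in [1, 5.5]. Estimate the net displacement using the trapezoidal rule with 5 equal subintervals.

Δu = (5.5 − 1)/5 = 0.9.
g(1) = 1, g(1.9) = 10.45, g(2.8) = 28, g(3.7) = 53.65, g(4.6) = 87.4, g(5.5) = 129.25.
T_5 = (Δu/2)·[g(u_0) + 2g(u_1) + ... + 2g(u_{4}) + g(u_5)].
Sum = 220.1625.

220.1625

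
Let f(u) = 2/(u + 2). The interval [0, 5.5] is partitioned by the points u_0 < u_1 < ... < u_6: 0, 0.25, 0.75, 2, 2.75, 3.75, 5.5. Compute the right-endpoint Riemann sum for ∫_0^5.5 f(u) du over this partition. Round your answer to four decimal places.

2.3411

Subinterval widths: 0.25, 0.5, 1.25, 0.75, 1, 1.75.
Right endpoints: 0.25, 0.75, 2, 2.75, 3.75, 5.5.
f(0.25) = 8/9, f(0.75) = 8/11, f(2) = 0.5, f(2.75) = 8/19, f(3.75) = 8/23, f(5.5) = 4/15.
Sum = Σ Δu_i · f(u_i).
Sum ≈ 2.3411.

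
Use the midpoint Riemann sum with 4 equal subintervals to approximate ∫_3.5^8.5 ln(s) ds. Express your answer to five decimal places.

Δs = (8.5 − 3.5)/4 = 1.25.
Midpoints: 4.125, 5.375, 6.625, 7.875.
f(4.125) ≈ 1.41707, f(5.375) ≈ 1.68176, f(6.625) ≈ 1.89085, f(7.875) ≈ 2.06369.
Sum = Δs · [f(4.125) + f(5.375) + f(6.625) + f(7.875)].
Sum ≈ 8.81671.

8.81671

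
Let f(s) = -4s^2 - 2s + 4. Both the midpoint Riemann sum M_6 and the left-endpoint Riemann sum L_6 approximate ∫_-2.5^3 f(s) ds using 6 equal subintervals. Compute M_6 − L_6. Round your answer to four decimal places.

M_6 ≈ -36.042824.
L_6 ≈ -30.581019.
M_6 − L_6 ≈ -5.4618.

-5.4618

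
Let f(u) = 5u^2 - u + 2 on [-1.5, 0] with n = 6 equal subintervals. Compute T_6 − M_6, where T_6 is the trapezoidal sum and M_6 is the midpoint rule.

T_6 = 9.828125.
M_6 = 9.7109375.
T_6 − M_6 = 0.1171875.

0.1171875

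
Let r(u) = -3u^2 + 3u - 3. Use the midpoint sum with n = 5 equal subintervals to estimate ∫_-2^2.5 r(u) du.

-32.83875

Δu = (2.5 − (-2))/5 = 0.9.
Midpoints: -1.55, -0.65, 0.25, 1.15, 2.05.
r(-1.55) = -14.8575, r(-0.65) = -6.2175, r(0.25) = -2.4375, r(1.15) = -3.5175, r(2.05) = -9.4575.
Sum = Δu · [r(-1.55) + r(-0.65) + r(0.25) + r(1.15) + r(2.05)].
Sum = -32.83875.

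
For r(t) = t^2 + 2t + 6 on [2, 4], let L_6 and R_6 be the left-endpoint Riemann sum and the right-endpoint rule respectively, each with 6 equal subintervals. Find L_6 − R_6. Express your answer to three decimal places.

L_6 ≈ 40.03704.
R_6 ≈ 45.37037.
L_6 − R_6 ≈ -5.333.

-5.333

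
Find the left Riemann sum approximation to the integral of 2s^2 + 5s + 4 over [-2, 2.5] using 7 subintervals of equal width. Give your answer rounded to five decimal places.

Δs = (2.5 − (-2))/7 = 9/14.
Left endpoints: -2, -19/14, -5/7, -1/14, 4/7, 17/14, 13/7.
f(-2) = 2, f(-19/14) = 44/49, f(-5/7) = 71/49, f(-1/14) = 179/49, f(4/7) = 368/49, f(17/14) = 638/49, f(13/7) = 989/49.
Sum = Δs · [f(-2) + f(-19/14) + f(-5/7) + ...].
Sum ≈ 31.31633.

31.31633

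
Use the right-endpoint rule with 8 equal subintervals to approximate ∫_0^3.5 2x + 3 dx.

24.28125

Δx = (3.5 − 0)/8 = 0.4375.
Right endpoints: 0.4375, 0.875, 1.3125, 1.75, 2.1875, 2.625, 3.0625, 3.5.
f(0.4375) = 3.875, f(0.875) = 4.75, f(1.3125) = 5.625, f(1.75) = 6.5, f(2.1875) = 7.375, f(2.625) = 8.25, f(3.0625) = 9.125, f(3.5) = 10.
Sum = Δx · [f(0.4375) + f(0.875) + f(1.3125) + ...].
Sum = 24.28125.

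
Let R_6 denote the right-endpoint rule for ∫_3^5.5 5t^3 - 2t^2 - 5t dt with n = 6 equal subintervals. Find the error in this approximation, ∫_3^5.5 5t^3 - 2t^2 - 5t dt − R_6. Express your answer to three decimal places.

-138.191

Exact integral: ∫_3^5.5 f(t) dt ≈ 896.53646.
R_6 ≈ 1034.72729.
Error ≈ 896.53646 − 1034.72729 ≈ -138.191.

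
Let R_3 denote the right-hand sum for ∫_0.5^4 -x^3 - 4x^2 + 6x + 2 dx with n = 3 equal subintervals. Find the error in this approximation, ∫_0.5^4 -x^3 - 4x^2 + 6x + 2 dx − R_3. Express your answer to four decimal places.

Exact integral: ∫_0.5^4 f(x) dx ≈ -94.901042.
R_3 ≈ -165.196759.
Error ≈ -94.901042 − (-165.196759) ≈ 70.2957.

70.2957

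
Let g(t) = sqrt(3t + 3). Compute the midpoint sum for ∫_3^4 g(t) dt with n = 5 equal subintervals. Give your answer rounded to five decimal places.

3.67242

Δt = (4 − 3)/5 = 0.2.
Midpoints: 3.1, 3.3, 3.5, 3.7, 3.9.
g(3.1) ≈ 3.50714, g(3.3) ≈ 3.59166, g(3.5) ≈ 3.67423, g(3.7) ≈ 3.75500, g(3.9) ≈ 3.83406.
Sum = Δt · [g(3.1) + g(3.3) + g(3.5) + g(3.7) + g(3.9)].
Sum ≈ 3.67242.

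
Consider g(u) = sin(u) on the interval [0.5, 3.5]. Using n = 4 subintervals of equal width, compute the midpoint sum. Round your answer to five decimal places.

Δu = (3.5 − 0.5)/4 = 0.75.
Midpoints: 0.875, 1.625, 2.375, 3.125.
g(0.875) ≈ 0.76754, g(1.625) ≈ 0.99853, g(2.375) ≈ 0.69369, g(3.125) ≈ 0.01659.
Sum = Δu · [g(0.875) + g(1.625) + g(2.375) + g(3.125)].
Sum ≈ 1.85726.

1.85726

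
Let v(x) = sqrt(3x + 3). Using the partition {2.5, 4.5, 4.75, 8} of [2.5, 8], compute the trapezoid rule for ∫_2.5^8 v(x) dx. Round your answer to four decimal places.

Subinterval widths: 2, 0.25, 3.25.
v(2.5) ≈ 3.2404, v(4.5) ≈ 4.0620, v(4.75) ≈ 4.1533, v(8) ≈ 5.1962.
On each subinterval the trapezoid contributes (Δx_i/2)·[v(x_{i-1}) + v(x_i)].
Sum ≈ 23.5222.

23.5222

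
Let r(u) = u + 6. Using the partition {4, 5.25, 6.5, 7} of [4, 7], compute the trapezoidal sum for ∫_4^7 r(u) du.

Subinterval widths: 1.25, 1.25, 0.5.
r(4) = 10, r(5.25) = 11.25, r(6.5) = 12.5, r(7) = 13.
On each subinterval the trapezoid contributes (Δu_i/2)·[r(u_{i-1}) + r(u_i)].
Sum = 34.5.

34.5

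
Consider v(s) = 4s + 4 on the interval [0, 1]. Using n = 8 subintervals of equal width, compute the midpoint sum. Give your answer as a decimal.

6

Δs = (1 − 0)/8 = 0.125.
Midpoints: 0.0625, 0.1875, 0.3125, 0.4375, 0.5625, 0.6875, 0.8125, 0.9375.
v(0.0625) = 4.25, v(0.1875) = 4.75, v(0.3125) = 5.25, v(0.4375) = 5.75, v(0.5625) = 6.25, v(0.6875) = 6.75, v(0.8125) = 7.25, v(0.9375) = 7.75.
Sum = Δs · [v(0.0625) + v(0.1875) + v(0.3125) + ...].
Sum = 6.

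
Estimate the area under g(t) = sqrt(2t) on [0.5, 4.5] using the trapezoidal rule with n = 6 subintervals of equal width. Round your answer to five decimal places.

8.64262

Δt = (4.5 − 0.5)/6 = 2/3.
g(0.5) ≈ 1.00000, g(7/6) ≈ 1.52753, g(11/6) ≈ 1.91485, g(2.5) ≈ 2.23607, g(19/6) ≈ 2.51661, g(23/6) ≈ 2.76887, g(4.5) ≈ 3.00000.
T_6 = (Δt/2)·[g(t_0) + 2g(t_1) + ... + 2g(t_{5}) + g(t_6)].
Sum ≈ 8.64262.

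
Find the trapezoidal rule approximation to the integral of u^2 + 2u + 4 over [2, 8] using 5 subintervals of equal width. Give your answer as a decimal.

Δu = (8 − 2)/5 = 1.2.
f(2) = 12, f(3.2) = 20.64, f(4.4) = 32.16, f(5.6) = 46.56, f(6.8) = 63.84, f(8) = 84.
T_5 = (Δu/2)·[f(u_0) + 2f(u_1) + ... + 2f(u_{4}) + f(u_5)].
Sum = 253.44.

253.44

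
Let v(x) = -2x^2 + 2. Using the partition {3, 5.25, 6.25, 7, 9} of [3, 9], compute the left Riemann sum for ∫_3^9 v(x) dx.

Subinterval widths: 2.25, 1, 0.75, 2.
Left endpoints: 3, 5.25, 6.25, 7.
v(3) = -16, v(5.25) = -53.125, v(6.25) = -76.125, v(7) = -96.
Sum = Σ Δx_i · v(x_i).
Sum = -338.21875.

-338.21875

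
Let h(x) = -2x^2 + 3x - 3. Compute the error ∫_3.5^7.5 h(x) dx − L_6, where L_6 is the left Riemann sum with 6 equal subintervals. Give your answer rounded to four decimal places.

-24.7407

Exact integral: ∫_3.5^7.5 h(x) dx ≈ -198.666667.
L_6 ≈ -173.925926.
Error ≈ -198.666667 − (-173.925926) ≈ -24.7407.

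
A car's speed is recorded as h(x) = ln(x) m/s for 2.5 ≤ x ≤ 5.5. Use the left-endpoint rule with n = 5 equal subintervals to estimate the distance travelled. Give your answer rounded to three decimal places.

Δx = (5.5 − 2.5)/5 = 0.6.
Left endpoints: 2.5, 3.1, 3.7, 4.3, 4.9.
h(2.5) ≈ 0.916, h(3.1) ≈ 1.131, h(3.7) ≈ 1.308, h(4.3) ≈ 1.459, h(4.9) ≈ 1.589.
Sum = Δx · [h(2.5) + h(3.1) + h(3.7) + h(4.3) + h(4.9)].
Sum ≈ 3.842.

3.842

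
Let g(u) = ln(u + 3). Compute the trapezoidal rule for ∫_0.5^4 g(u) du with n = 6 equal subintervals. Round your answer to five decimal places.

Δu = (4 − 0.5)/6 = 7/12.
g(0.5) ≈ 1.25276, g(13/12) ≈ 1.40691, g(5/3) ≈ 1.54045, g(2.25) ≈ 1.65823, g(17/6) ≈ 1.76359, g(41/12) ≈ 1.85890, g(4) ≈ 1.94591.
T_6 = (Δu/2)·[g(u_0) + 2g(u_1) + ... + 2g(u_{5}) + g(u_6)].
Sum ≈ 5.73266.

5.73266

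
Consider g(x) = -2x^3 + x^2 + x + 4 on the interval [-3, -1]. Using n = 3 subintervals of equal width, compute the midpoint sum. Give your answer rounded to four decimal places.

Δx = (-1 − (-3))/3 = 2/3.
Midpoints: -8/3, -2, -4/3.
g(-8/3) = 1252/27, g(-2) = 22, g(-4/3) = 248/27.
Sum = Δx · [g(-8/3) + g(-2) + g(-4/3)].
Sum ≈ 51.7037.

51.7037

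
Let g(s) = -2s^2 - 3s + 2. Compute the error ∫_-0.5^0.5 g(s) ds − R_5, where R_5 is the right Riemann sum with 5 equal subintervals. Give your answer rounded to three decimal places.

0.313

Exact integral: ∫_-0.5^0.5 g(s) ds ≈ 1.83333.
R_5 = 1.52.
Error ≈ 1.83333 − 1.52 ≈ 0.313.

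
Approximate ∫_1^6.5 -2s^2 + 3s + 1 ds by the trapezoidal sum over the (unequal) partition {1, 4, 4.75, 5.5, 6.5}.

-124.65625

Subinterval widths: 3, 0.75, 0.75, 1.
f(1) = 2, f(4) = -19, f(4.75) = -29.875, f(5.5) = -43, f(6.5) = -64.
On each subinterval the trapezoid contributes (Δs_i/2)·[f(s_{i-1}) + f(s_i)].
Sum = -124.65625.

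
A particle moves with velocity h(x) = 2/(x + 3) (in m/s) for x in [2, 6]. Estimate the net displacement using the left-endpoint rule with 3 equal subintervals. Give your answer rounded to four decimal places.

Δx = (6 − 2)/3 = 4/3.
Left endpoints: 2, 10/3, 14/3.
h(2) = 0.4, h(10/3) = 6/19, h(14/3) = 6/23.
Sum = Δx · [h(2) + h(10/3) + h(14/3)].
Sum ≈ 1.3022.

1.3022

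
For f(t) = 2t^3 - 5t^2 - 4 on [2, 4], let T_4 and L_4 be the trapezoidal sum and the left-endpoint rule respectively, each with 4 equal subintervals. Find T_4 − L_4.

13

T_4 = 19.75.
L_4 = 6.75.
T_4 − L_4 = 13.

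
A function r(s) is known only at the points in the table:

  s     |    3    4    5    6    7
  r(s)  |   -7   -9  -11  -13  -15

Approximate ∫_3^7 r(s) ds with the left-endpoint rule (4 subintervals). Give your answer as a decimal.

-40

Δs = 1.
Sum = 1·[(-7) + (-9) + (-11) + (-13)] = -40.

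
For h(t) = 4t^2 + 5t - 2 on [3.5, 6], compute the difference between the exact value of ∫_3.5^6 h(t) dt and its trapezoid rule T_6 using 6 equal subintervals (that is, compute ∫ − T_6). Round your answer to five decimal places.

Exact integral: ∫_3.5^6 h(t) dt ≈ 285.2083333.
T_6 ≈ 285.4976852.
Error ≈ 285.2083333 − 285.4976852 ≈ -0.28935.

-0.28935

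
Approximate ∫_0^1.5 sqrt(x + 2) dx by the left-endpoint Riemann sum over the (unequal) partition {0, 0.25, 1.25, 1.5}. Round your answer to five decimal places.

2.30425

Subinterval widths: 0.25, 1, 0.25.
Left endpoints: 0, 0.25, 1.25.
f(0) ≈ 1.41421, f(0.25) ≈ 1.50000, f(1.25) ≈ 1.80278.
Sum = Σ Δx_i · f(x_i).
Sum ≈ 2.30425.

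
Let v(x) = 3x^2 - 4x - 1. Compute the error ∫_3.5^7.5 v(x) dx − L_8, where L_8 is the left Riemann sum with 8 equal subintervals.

28.5

Exact integral: ∫_3.5^7.5 v(x) dx = 287.
L_8 = 258.5.
Error = 287 − 258.5 = 28.5.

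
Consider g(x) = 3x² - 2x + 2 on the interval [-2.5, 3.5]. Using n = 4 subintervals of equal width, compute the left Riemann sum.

66.75

Δx = (3.5 − (-2.5))/4 = 1.5.
Left endpoints: -2.5, -1, 0.5, 2.
g(-2.5) = 25.75, g(-1) = 7, g(0.5) = 1.75, g(2) = 10.
Sum = Δx · [g(-2.5) + g(-1) + g(0.5) + g(2)].
Sum = 66.75.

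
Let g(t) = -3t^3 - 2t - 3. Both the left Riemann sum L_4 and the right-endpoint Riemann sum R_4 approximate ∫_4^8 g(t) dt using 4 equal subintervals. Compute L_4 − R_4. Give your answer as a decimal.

L_4 = -2300.
R_4 = -3652.
L_4 − R_4 = 1352.

1352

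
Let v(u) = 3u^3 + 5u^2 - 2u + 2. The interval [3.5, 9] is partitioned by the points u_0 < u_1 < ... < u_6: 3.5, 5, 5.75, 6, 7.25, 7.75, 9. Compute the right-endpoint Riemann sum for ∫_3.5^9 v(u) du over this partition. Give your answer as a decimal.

7290.671875

Subinterval widths: 1.5, 0.75, 0.25, 1.25, 0.5, 1.25.
Right endpoints: 5, 5.75, 6, 7.25, 7.75, 9.
v(5) = 492, v(5.75) = 726.140625, v(6) = 818, v(7.25) = 1393.546875, v(7.75) = 1683.265625, v(9) = 2576.
Sum = Σ Δu_i · v(u_i).
Sum = 7290.671875.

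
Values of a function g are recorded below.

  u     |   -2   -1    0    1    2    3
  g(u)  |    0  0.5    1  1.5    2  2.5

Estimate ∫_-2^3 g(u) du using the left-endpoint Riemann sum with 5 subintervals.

Δu = 1.
Sum = 1·[0 + 0.5 + 1 + 1.5 + 2] = 5.

5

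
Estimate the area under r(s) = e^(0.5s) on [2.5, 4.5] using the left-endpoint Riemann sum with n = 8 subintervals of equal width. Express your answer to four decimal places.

Δs = (4.5 − 2.5)/8 = 0.25.
Left endpoints: 2.5, 2.75, 3, 3.25, 3.5, 3.75, 4, 4.25.
r(2.5) ≈ 3.4903, r(2.75) ≈ 3.9551, r(3) ≈ 4.4817, r(3.25) ≈ 5.0784, r(3.5) ≈ 5.7546, r(3.75) ≈ 6.5208, r(4) ≈ 7.3891, r(4.25) ≈ 8.3729.
Sum = Δs · [r(2.5) + r(2.75) + r(3) + ...].
Sum ≈ 11.2607.

11.2607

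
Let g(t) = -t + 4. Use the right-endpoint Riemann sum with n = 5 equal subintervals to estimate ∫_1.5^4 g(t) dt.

Δt = (4 − 1.5)/5 = 0.5.
Right endpoints: 2, 2.5, 3, 3.5, 4.
g(2) = 2, g(2.5) = 1.5, g(3) = 1, g(3.5) = 0.5, g(4) = 0.
Sum = Δt · [g(2) + g(2.5) + g(3) + g(3.5) + g(4)].
Sum = 2.5.

2.5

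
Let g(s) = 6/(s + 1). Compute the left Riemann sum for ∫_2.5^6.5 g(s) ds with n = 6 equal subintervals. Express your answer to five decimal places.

4.89173

Δs = (6.5 − 2.5)/6 = 2/3.
Left endpoints: 2.5, 19/6, 23/6, 4.5, 31/6, 35/6.
g(2.5) = 12/7, g(19/6) = 1.44, g(23/6) = 36/29, g(4.5) = 12/11, g(31/6) = 36/37, g(35/6) = 36/41.
Sum = Δs · [g(2.5) + g(19/6) + g(23/6) + ...].
Sum ≈ 4.89173.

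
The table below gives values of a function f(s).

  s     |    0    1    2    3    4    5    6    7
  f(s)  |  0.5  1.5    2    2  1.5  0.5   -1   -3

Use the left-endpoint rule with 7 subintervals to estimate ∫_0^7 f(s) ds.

Δs = 1.
Sum = 1·[0.5 + 1.5 + 2 + 2 + 1.5 + 0.5 + (-1)] = 7.

7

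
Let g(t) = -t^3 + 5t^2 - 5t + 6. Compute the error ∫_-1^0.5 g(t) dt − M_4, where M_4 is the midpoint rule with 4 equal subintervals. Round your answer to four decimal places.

0.1011

Exact integral: ∫_-1^0.5 g(t) dt = 12.984375.
M_4 ≈ 12.883301.
Error ≈ 12.984375 − 12.883301 ≈ 0.1011.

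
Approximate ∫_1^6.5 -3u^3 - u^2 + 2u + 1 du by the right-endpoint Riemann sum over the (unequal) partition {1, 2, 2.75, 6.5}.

-3266.05859375

Subinterval widths: 1, 0.75, 3.75.
Right endpoints: 2, 2.75, 6.5.
f(2) = -23, f(2.75) = -63.453125, f(6.5) = -852.125.
Sum = Σ Δu_i · f(u_i).
Sum = -3266.05859375.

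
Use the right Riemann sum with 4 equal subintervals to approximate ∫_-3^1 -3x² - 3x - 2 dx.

Δx = (1 − (-3))/4 = 1.
Right endpoints: -2, -1, 0, 1.
f(-2) = -8, f(-1) = -2, f(0) = -2, f(1) = -8.
Sum = Δx · [f(-2) + f(-1) + f(0) + f(1)].
Sum = -20.

-20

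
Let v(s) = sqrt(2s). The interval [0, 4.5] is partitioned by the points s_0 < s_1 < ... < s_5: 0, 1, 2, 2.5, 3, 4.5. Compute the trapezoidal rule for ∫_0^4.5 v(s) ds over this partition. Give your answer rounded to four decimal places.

8.7317

Subinterval widths: 1, 1, 0.5, 0.5, 1.5.
v(0) ≈ 0.0000, v(1) ≈ 1.4142, v(2) ≈ 2.0000, v(2.5) ≈ 2.2361, v(3) ≈ 2.4495, v(4.5) ≈ 3.0000.
On each subinterval the trapezoid contributes (Δs_i/2)·[v(s_{i-1}) + v(s_i)].
Sum ≈ 8.7317.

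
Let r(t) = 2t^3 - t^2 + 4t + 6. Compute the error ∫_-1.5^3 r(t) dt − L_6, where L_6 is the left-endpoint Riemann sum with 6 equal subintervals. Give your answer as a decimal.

25.5234375

Exact integral: ∫_-1.5^3 r(t) dt = 68.34375.
L_6 = 42.8203125.
Error = 68.34375 − 42.8203125 = 25.5234375.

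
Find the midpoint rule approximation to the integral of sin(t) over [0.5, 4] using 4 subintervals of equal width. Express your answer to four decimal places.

1.5812

Δt = (4 − 0.5)/4 = 0.875.
Midpoints: 0.9375, 1.8125, 2.6875, 3.5625.
f(0.9375) ≈ 0.8061, f(1.8125) ≈ 0.9709, f(2.6875) ≈ 0.4386, f(3.5625) ≈ -0.4086.
Sum = Δt · [f(0.9375) + f(1.8125) + f(2.6875) + f(3.5625)].
Sum ≈ 1.5812.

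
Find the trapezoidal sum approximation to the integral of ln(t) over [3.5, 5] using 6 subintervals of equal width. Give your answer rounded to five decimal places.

2.16207

Δt = (5 − 3.5)/6 = 0.25.
f(3.5) ≈ 1.25276, f(3.75) ≈ 1.32176, f(4) ≈ 1.38629, f(4.25) ≈ 1.44692, f(4.5) ≈ 1.50408, f(4.75) ≈ 1.55814, f(5) ≈ 1.60944.
T_6 = (Δt/2)·[f(t_0) + 2f(t_1) + ... + 2f(t_{5}) + f(t_6)].
Sum ≈ 2.16207.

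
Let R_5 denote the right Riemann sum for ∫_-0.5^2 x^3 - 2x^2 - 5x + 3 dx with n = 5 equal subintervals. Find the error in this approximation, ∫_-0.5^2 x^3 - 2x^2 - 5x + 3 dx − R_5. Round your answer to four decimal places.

Exact integral: ∫_-0.5^2 f(x) dx ≈ -3.307292.
R_5 = -6.25.
Error ≈ -3.307292 − (-6.25) ≈ 2.9427.

2.9427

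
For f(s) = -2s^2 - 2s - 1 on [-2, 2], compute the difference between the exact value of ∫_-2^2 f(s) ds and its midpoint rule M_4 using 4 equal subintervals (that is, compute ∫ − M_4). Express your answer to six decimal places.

Exact integral: ∫_-2^2 f(s) ds ≈ -14.66666667.
M_4 = -14.
Error ≈ -14.66666667 − (-14) ≈ -0.666667.

-0.666667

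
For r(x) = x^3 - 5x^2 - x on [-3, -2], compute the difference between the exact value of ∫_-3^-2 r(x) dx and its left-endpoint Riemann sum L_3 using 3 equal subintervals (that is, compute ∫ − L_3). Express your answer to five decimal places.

7.39815

Exact integral: ∫_-3^-2 r(x) dx ≈ -45.4166667.
L_3 ≈ -52.8148148.
Error ≈ -45.4166667 − (-52.8148148) ≈ 7.39815.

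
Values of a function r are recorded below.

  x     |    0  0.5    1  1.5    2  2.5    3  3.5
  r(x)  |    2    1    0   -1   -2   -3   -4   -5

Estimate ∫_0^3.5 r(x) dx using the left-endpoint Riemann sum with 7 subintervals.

Δx = 0.5.
Sum = 0.5·[2 + 1 + 0 + (-1) + (-2) + (-3) + (-4)] = -3.5.

-3.5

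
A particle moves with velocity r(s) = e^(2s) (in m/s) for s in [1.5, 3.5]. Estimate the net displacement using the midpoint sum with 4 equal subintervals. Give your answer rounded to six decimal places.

516.483074

Δs = (3.5 − 1.5)/4 = 0.5.
Midpoints: 1.75, 2.25, 2.75, 3.25.
r(1.75) ≈ 33.115452, r(2.25) ≈ 90.017131, r(2.75) ≈ 244.691932, r(3.25) ≈ 665.141633.
Sum = Δs · [r(1.75) + r(2.25) + r(2.75) + r(3.25)].
Sum ≈ 516.483074.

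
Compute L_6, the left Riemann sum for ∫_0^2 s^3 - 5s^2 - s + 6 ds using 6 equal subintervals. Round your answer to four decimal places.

Δs = (2 − 0)/6 = 1/3.
Left endpoints: 0, 1/3, 2/3, 1, 4/3, 5/3.
f(0) = 6, f(1/3) = 139/27, f(2/3) = 92/27, f(1) = 1, f(4/3) = -50/27, f(5/3) = -133/27.
Sum = Δs · [f(0) + f(1/3) + f(2/3) + ...].
Sum ≈ 2.9259.

2.9259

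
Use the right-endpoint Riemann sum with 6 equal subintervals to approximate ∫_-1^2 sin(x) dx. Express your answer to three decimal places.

1.374

Δx = (2 − (-1))/6 = 0.5.
Right endpoints: -0.5, 0, 0.5, 1, 1.5, 2.
f(-0.5) ≈ -0.479, f(0) ≈ 0.000, f(0.5) ≈ 0.479, f(1) ≈ 0.841, f(1.5) ≈ 0.997, f(2) ≈ 0.909.
Sum = Δx · [f(-0.5) + f(0) + f(0.5) + ...].
Sum ≈ 1.374.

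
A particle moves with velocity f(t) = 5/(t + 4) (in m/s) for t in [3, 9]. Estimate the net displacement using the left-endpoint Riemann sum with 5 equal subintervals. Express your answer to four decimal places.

Δt = (9 − 3)/5 = 1.2.
Left endpoints: 3, 4.2, 5.4, 6.6, 7.8.
f(3) = 5/7, f(4.2) = 25/41, f(5.4) = 25/47, f(6.6) = 25/53, f(7.8) = 25/59.
Sum = Δt · [f(3) + f(4.2) + f(5.4) + f(6.6) + f(7.8)].
Sum ≈ 3.3017.

3.3017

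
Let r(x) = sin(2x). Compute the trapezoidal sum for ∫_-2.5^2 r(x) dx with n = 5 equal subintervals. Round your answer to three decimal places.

0.335

Δx = (2 − (-2.5))/5 = 0.9.
r(-2.5) ≈ 0.959, r(-1.6) ≈ 0.058, r(-0.7) ≈ -0.985, r(0.2) ≈ 0.389, r(1.1) ≈ 0.808, r(2) ≈ -0.757.
T_5 = (Δx/2)·[r(x_0) + 2r(x_1) + ... + 2r(x_{4}) + r(x_5)].
Sum ≈ 0.335.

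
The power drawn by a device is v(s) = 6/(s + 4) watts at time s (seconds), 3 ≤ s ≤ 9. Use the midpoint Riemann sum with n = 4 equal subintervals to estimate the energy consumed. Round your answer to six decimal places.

3.706166

Δs = (9 − 3)/4 = 1.5.
Midpoints: 3.75, 5.25, 6.75, 8.25.
v(3.75) = 24/31, v(5.25) = 24/37, v(6.75) = 24/43, v(8.25) = 24/49.
Sum = Δs · [v(3.75) + v(5.25) + v(6.75) + v(8.25)].
Sum ≈ 3.706166.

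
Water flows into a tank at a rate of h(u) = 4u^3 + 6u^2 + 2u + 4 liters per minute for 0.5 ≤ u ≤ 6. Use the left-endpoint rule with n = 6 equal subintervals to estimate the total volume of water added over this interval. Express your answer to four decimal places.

1320.9740

Δu = (6 − 0.5)/6 = 11/12.
Left endpoints: 0.5, 17/12, 7/3, 3.25, 25/6, 61/12.
h(0.5) = 7, h(17/12) = 13067/432, h(7/3) = 2488/27, h(3.25) = 211.1875, h(25/6) = 10958/27, h(61/12) = 300079/432.
Sum = Δu · [h(0.5) + h(17/12) + h(7/3) + ...].
Sum ≈ 1320.9740.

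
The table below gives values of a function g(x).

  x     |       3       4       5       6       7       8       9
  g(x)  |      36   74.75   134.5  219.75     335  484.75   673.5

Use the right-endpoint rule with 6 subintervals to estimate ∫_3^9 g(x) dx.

1922.25

Δx = 1.
Sum = 1·[74.75 + 134.5 + 219.75 + 335 + 484.75 + 673.5] = 1922.25.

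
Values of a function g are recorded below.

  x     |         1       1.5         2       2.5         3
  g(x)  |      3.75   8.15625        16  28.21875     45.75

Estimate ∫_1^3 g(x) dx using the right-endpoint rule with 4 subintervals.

Δx = 0.5.
Sum = 0.5·[8.15625 + 16 + 28.21875 + 45.75] = 49.0625.

49.0625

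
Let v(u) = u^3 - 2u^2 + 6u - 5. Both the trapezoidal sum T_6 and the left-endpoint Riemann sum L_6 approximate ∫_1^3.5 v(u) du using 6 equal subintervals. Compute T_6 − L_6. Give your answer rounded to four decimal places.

7.1615

T_6 ≈ 30.942564.
L_6 ≈ 23.781105.
T_6 − L_6 ≈ 7.1615.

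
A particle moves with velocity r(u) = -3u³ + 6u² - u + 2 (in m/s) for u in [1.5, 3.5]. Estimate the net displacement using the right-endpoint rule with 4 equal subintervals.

-47.25

Δu = (3.5 − 1.5)/4 = 0.5.
Right endpoints: 2, 2.5, 3, 3.5.
r(2) = 0, r(2.5) = -9.875, r(3) = -28, r(3.5) = -56.625.
Sum = Δu · [r(2) + r(2.5) + r(3) + r(3.5)].
Sum = -47.25.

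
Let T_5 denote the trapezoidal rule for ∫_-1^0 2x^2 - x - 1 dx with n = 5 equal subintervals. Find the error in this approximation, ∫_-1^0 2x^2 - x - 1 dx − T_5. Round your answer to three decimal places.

Exact integral: ∫_-1^0 f(x) dx ≈ 0.16667.
T_5 = 0.18.
Error ≈ 0.16667 − 0.18 ≈ -0.013.

-0.013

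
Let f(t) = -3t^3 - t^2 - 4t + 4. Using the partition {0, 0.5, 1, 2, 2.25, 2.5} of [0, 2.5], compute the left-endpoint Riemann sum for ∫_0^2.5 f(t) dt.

Subinterval widths: 0.5, 0.5, 1, 0.25, 0.25.
Left endpoints: 0, 0.5, 1, 2, 2.25.
f(0) = 4, f(0.5) = 1.375, f(1) = -4, f(2) = -32, f(2.25) = -44.234375.
Sum = Σ Δt_i · f(t_i).
Sum = -20.37109375.

-20.37109375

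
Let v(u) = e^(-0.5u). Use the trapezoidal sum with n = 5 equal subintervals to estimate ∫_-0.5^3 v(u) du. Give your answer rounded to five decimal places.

2.14341

Δu = (3 − (-0.5))/5 = 0.7.
v(-0.5) ≈ 1.28403, v(0.2) ≈ 0.90484, v(0.9) ≈ 0.63763, v(1.6) ≈ 0.44933, v(2.3) ≈ 0.31664, v(3) ≈ 0.22313.
T_5 = (Δu/2)·[v(u_0) + 2v(u_1) + ... + 2v(u_{4}) + v(u_5)].
Sum ≈ 2.14341.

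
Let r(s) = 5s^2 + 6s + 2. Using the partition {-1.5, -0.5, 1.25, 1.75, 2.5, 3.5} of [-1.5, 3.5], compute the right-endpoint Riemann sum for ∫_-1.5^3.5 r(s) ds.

Subinterval widths: 1, 1.75, 0.5, 0.75, 1.
Right endpoints: -0.5, 1.25, 1.75, 2.5, 3.5.
r(-0.5) = 0.25, r(1.25) = 17.3125, r(1.75) = 27.8125, r(2.5) = 48.25, r(3.5) = 84.25.
Sum = Σ Δs_i · r(s_i).
Sum = 164.890625.

164.890625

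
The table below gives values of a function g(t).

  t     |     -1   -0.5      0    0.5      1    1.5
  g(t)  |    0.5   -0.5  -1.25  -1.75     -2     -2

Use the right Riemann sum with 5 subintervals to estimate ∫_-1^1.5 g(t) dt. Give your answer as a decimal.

Δt = 0.5.
Sum = 0.5·[(-0.5) + (-1.25) + (-1.75) + (-2) + (-2)] = -3.75.

-3.75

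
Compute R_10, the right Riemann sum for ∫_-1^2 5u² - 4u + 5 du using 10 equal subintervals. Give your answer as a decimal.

Δu = (2 − (-1))/10 = 0.3.
Right endpoints: -0.7, -0.4, -0.1, 0.2, 0.5, 0.8, 1.1, 1.4, 1.7, 2.
f(-0.7) = 10.25, f(-0.4) = 7.4, f(-0.1) = 5.45, f(0.2) = 4.4, f(0.5) = 4.25, f(0.8) = 5, f(1.1) = 6.65, f(1.4) = 9.2, f(1.7) = 12.65, f(2) = 17.
Sum = Δu · [f(-0.7) + f(-0.4) + f(-0.1) + ...].
Sum = 24.675.

24.675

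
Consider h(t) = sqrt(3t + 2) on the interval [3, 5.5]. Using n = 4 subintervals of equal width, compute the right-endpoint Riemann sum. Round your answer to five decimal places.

Δt = (5.5 − 3)/4 = 0.625.
Right endpoints: 3.625, 4.25, 4.875, 5.5.
h(3.625) ≈ 3.58818, h(4.25) ≈ 3.84057, h(4.875) ≈ 4.07738, h(5.5) ≈ 4.30116.
Sum = Δt · [h(3.625) + h(4.25) + h(4.875) + h(5.5)].
Sum ≈ 9.87955.

9.87955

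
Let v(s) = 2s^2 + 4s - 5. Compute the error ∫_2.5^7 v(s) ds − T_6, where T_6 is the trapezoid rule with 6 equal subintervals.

-0.84375

Exact integral: ∫_2.5^7 v(s) ds = 281.25.
T_6 = 282.09375.
Error = 281.25 − 282.09375 = -0.84375.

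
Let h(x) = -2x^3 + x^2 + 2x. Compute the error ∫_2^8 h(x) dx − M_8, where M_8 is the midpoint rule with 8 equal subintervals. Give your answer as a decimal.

Exact integral: ∫_2^8 h(x) dx = -1812.
M_8 = -1803.84375.
Error = -1812 − (-1803.84375) = -8.15625.

-8.15625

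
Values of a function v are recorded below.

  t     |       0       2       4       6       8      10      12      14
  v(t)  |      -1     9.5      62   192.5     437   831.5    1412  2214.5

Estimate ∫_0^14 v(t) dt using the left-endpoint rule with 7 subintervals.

5887

Δt = 2.
Sum = 2·[(-1) + 9.5 + 62 + 192.5 + 437 + 831.5 + 1412] = 5887.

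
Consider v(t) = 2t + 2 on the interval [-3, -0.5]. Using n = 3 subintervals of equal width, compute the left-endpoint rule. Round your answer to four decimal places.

Δt = (-0.5 − (-3))/3 = 5/6.
Left endpoints: -3, -13/6, -4/3.
v(-3) = -4, v(-13/6) = -7/3, v(-4/3) = -2/3.
Sum = Δt · [v(-3) + v(-13/6) + v(-4/3)].
Sum ≈ -5.8333.

-5.8333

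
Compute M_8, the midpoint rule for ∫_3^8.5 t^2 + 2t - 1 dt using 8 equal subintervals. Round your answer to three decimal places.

Δt = (8.5 − 3)/8 = 0.6875.
Midpoints: 3.34375, 4.03125, 4.71875, 5.40625, 6.09375, 6.78125, 7.46875, 8.15625.
f(3.34375) = 17273/1024, f(4.03125) = 23873/1024, f(4.71875) = 31441/1024, f(5.40625) = 39977/1024, f(6.09375) = 49481/1024, f(6.78125) = 59953/1024, f(7.46875) = 71393/1024, f(8.15625) = 83801/1024.
Sum = Δt · [f(3.34375) + f(4.03125) + f(4.71875) + ...].
Sum ≈ 253.242.

253.242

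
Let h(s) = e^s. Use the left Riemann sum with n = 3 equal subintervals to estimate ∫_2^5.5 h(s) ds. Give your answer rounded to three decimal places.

Δs = (5.5 − 2)/3 = 7/6.
Left endpoints: 2, 19/6, 13/3.
h(2) ≈ 7.389, h(19/6) ≈ 23.728, h(13/3) ≈ 76.198.
Sum = Δs · [h(2) + h(19/6) + h(13/3)].
Sum ≈ 125.201.

125.201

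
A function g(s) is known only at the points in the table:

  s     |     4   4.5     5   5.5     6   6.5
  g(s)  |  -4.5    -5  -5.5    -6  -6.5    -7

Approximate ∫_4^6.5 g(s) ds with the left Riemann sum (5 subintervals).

Δs = 0.5.
Sum = 0.5·[(-4.5) + (-5) + (-5.5) + (-6) + (-6.5)] = -13.75.

-13.75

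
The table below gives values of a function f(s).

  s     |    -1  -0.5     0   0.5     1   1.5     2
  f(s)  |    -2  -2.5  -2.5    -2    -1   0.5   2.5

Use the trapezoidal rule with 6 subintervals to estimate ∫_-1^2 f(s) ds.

-3.625

Δs = 0.5.
T_6 = (0.5/2)·[(-2) + 2·(-2.5) + 2·(-2.5) + 2·(-2) + 2·(-1) + 2·0.5 + 2.5] = -3.625.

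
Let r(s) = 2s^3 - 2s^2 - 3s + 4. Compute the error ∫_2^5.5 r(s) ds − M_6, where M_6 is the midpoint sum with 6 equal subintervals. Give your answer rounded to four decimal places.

2.0346

Exact integral: ∫_2^5.5 r(s) ds ≈ 318.572917.
M_6 ≈ 316.538339.
Error ≈ 318.572917 − 316.538339 ≈ 2.0346.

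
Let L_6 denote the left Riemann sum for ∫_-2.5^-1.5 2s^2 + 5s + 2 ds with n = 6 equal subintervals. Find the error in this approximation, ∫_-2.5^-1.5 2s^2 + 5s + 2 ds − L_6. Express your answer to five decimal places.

-0.25926

Exact integral: ∫_-2.5^-1.5 f(s) ds ≈ 0.1666667.
L_6 ≈ 0.4259259.
Error ≈ 0.1666667 − 0.4259259 ≈ -0.25926.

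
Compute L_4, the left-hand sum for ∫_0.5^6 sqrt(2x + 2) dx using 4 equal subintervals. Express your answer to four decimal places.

Δx = (6 − 0.5)/4 = 1.375.
Left endpoints: 0.5, 1.875, 3.25, 4.625.
f(0.5) ≈ 1.7321, f(1.875) ≈ 2.3979, f(3.25) ≈ 2.9155, f(4.625) ≈ 3.3541.
Sum = Δx · [f(0.5) + f(1.875) + f(3.25) + f(4.625)].
Sum ≈ 14.2994.

14.2994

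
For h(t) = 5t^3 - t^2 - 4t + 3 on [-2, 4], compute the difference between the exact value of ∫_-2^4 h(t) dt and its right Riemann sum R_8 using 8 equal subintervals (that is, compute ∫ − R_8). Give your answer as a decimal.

-129.375

Exact integral: ∫_-2^4 h(t) dt = 270.
R_8 = 399.375.
Error = 270 − 399.375 = -129.375.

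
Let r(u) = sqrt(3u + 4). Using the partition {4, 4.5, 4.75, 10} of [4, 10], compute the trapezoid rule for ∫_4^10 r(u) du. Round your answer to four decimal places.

29.6230

Subinterval widths: 0.5, 0.25, 5.25.
r(4) ≈ 4.0000, r(4.5) ≈ 4.1833, r(4.75) ≈ 4.2720, r(10) ≈ 5.8310.
On each subinterval the trapezoid contributes (Δu_i/2)·[r(u_{i-1}) + r(u_i)].
Sum ≈ 29.6230.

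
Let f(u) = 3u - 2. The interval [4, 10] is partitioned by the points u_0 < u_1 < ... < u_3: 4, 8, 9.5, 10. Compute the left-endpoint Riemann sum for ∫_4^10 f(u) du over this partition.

86.25

Subinterval widths: 4, 1.5, 0.5.
Left endpoints: 4, 8, 9.5.
f(4) = 10, f(8) = 22, f(9.5) = 26.5.
Sum = Σ Δu_i · f(u_i).
Sum = 86.25.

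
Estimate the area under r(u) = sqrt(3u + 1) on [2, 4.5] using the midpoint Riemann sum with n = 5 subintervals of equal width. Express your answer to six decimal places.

Δu = (4.5 − 2)/5 = 0.5.
Midpoints: 2.25, 2.75, 3.25, 3.75, 4.25.
r(2.25) ≈ 2.783882, r(2.75) ≈ 3.041381, r(3.25) ≈ 3.278719, r(3.75) ≈ 3.500000, r(4.25) ≈ 3.708099.
Sum = Δu · [r(2.25) + r(2.75) + r(3.25) + r(3.75) + r(4.25)].
Sum ≈ 8.156041.

8.156041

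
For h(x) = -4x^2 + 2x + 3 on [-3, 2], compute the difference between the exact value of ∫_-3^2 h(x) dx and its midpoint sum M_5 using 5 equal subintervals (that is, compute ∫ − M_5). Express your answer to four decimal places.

-1.6667

Exact integral: ∫_-3^2 h(x) dx ≈ -36.666667.
M_5 = -35.
Error ≈ -36.666667 − (-35) ≈ -1.6667.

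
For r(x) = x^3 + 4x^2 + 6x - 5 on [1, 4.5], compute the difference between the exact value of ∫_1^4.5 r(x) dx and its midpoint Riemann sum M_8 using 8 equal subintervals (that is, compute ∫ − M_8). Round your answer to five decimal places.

Exact integral: ∫_1^4.5 r(x) dx ≈ 262.6822917.
M_8 ≈ 261.9984131.
Error ≈ 262.6822917 − 261.9984131 ≈ 0.68388.

0.68388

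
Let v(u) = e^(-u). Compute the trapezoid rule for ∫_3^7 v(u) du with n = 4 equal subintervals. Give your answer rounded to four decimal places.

Δu = (7 − 3)/4 = 1.
v(3) ≈ 0.0498, v(4) ≈ 0.0183, v(5) ≈ 0.0067, v(6) ≈ 0.0025, v(7) ≈ 0.0009.
T_4 = (Δu/2)·[v(u_0) + 2v(u_1) + 2v(u_2) + 2v(u_3) + v(u_4)].
Sum ≈ 0.0529.

0.0529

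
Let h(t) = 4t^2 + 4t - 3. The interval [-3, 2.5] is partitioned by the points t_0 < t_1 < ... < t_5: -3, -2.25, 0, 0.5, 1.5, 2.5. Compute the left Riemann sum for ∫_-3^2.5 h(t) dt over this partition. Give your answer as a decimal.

Subinterval widths: 0.75, 2.25, 0.5, 1, 1.
Left endpoints: -3, -2.25, 0, 0.5, 1.5.
h(-3) = 21, h(-2.25) = 8.25, h(0) = -3, h(0.5) = 0, h(1.5) = 12.
Sum = Σ Δt_i · h(t_i).
Sum = 44.8125.

44.8125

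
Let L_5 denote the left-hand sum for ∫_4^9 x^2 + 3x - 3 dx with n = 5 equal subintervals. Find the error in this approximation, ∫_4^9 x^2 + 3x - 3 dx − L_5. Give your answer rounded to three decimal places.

Exact integral: ∫_4^9 f(x) dx ≈ 304.16667.
L_5 = 265.
Error ≈ 304.16667 − 265 ≈ 39.167.

39.167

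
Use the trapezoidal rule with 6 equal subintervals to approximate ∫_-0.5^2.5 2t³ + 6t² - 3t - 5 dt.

28.5

Δt = (2.5 − (-0.5))/6 = 0.5.
f(-0.5) = -2.25, f(0) = -5, f(0.5) = -4.75, f(1) = 0, f(1.5) = 10.75, f(2) = 29, f(2.5) = 56.25.
T_6 = (Δt/2)·[f(t_0) + 2f(t_1) + ... + 2f(t_{5}) + f(t_6)].
Sum = 28.5.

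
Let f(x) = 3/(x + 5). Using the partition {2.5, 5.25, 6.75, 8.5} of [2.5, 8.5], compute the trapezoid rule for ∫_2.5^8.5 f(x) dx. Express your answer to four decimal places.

Subinterval widths: 2.75, 1.5, 1.75.
f(2.5) = 0.4, f(5.25) = 12/41, f(6.75) = 12/47, f(8.5) = 2/9.
On each subinterval the trapezoid contributes (Δx_i/2)·[f(x_{i-1}) + f(x_i)].
Sum ≈ 1.7813.

1.7813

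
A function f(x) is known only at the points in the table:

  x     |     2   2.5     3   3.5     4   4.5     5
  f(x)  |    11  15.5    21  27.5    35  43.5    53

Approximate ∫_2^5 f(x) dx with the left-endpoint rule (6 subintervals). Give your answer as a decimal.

Δx = 0.5.
Sum = 0.5·[11 + 15.5 + 21 + 27.5 + 35 + 43.5] = 76.75.

76.75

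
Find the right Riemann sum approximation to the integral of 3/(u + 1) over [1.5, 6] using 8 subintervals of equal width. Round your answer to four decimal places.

Δu = (6 − 1.5)/8 = 0.5625.
Right endpoints: 2.0625, 2.625, 3.1875, 3.75, 4.3125, 4.875, 5.4375, 6.
f(2.0625) = 48/49, f(2.625) = 24/29, f(3.1875) = 48/67, f(3.75) = 12/19, f(4.3125) = 48/85, f(4.875) = 24/47, f(5.4375) = 48/103, f(6) = 3/7.
Sum = Δu · [f(2.0625) + f(2.625) + f(3.1875) + ...].
Sum ≈ 2.8829.

2.8829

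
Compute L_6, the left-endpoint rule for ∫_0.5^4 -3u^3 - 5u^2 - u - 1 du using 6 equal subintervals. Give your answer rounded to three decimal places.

-234.918

Δu = (4 − 0.5)/6 = 7/12.
Left endpoints: 0.5, 13/12, 5/3, 2.25, 17/6, 41/12.
f(0.5) = -3.125, f(13/12) = -11.765625, f(5/3) = -274/9, f(2.25) = -62.734375, f(17/6) = -2693/24, f(41/12) = -105085/576.
Sum = Δu · [f(0.5) + f(13/12) + f(5/3) + ...].
Sum ≈ -234.918.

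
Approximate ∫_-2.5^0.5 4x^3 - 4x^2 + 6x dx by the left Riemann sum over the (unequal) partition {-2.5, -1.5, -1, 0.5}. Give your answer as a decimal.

Subinterval widths: 1, 0.5, 1.5.
Left endpoints: -2.5, -1.5, -1.
f(-2.5) = -102.5, f(-1.5) = -31.5, f(-1) = -14.
Sum = Σ Δx_i · f(x_i).
Sum = -139.25.

-139.25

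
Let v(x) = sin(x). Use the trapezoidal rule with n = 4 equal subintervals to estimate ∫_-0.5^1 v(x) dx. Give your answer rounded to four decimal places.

0.3333

Δx = (1 − (-0.5))/4 = 0.375.
v(-0.5) ≈ -0.4794, v(-0.125) ≈ -0.1247, v(0.25) ≈ 0.2474, v(0.625) ≈ 0.5851, v(1) ≈ 0.8415.
T_4 = (Δx/2)·[v(x_0) + 2v(x_1) + 2v(x_2) + 2v(x_3) + v(x_4)].
Sum ≈ 0.3333.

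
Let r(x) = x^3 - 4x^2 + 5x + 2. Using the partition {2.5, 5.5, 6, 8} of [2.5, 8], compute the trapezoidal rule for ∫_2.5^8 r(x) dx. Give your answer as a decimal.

566.71875

Subinterval widths: 3, 0.5, 2.
r(2.5) = 5.125, r(5.5) = 74.875, r(6) = 104, r(8) = 298.
On each subinterval the trapezoid contributes (Δx_i/2)·[r(x_{i-1}) + r(x_i)].
Sum = 566.71875.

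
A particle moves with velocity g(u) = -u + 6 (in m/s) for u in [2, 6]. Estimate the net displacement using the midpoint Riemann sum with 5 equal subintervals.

8

Δu = (6 − 2)/5 = 0.8.
Midpoints: 2.4, 3.2, 4, 4.8, 5.6.
g(2.4) = 3.6, g(3.2) = 2.8, g(4) = 2, g(4.8) = 1.2, g(5.6) = 0.4.
Sum = Δu · [g(2.4) + g(3.2) + g(4) + g(4.8) + g(5.6)].
Sum = 8.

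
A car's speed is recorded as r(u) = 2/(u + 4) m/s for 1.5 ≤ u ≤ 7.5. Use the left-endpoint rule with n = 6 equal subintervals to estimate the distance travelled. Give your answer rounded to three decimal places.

Δu = (7.5 − 1.5)/6 = 1.
Left endpoints: 1.5, 2.5, 3.5, 4.5, 5.5, 6.5.
r(1.5) = 4/11, r(2.5) = 4/13, r(3.5) = 4/15, r(4.5) = 4/17, r(5.5) = 4/19, r(6.5) = 4/21.
Sum = Δu · [r(1.5) + r(2.5) + r(3.5) + ...].
Sum ≈ 1.574.

1.574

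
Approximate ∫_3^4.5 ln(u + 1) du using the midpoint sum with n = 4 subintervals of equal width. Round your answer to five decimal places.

2.33134

Δu = (4.5 − 3)/4 = 0.375.
Midpoints: 3.1875, 3.5625, 3.9375, 4.3125.
f(3.1875) ≈ 1.43210, f(3.5625) ≈ 1.51787, f(3.9375) ≈ 1.59686, f(4.3125) ≈ 1.67006.
Sum = Δu · [f(3.1875) + f(3.5625) + f(3.9375) + f(4.3125)].
Sum ≈ 2.33134.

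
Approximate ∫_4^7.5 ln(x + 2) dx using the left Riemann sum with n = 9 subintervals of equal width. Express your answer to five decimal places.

7.04659

Δx = (7.5 − 4)/9 = 7/18.
Left endpoints: 4, 79/18, 43/9, 31/6, 50/9, 107/18, 19/3, 121/18, 64/9.
f(4) ≈ 1.79176, f(79/18) ≈ 1.85456, f(43/9) ≈ 1.91365, f(31/6) ≈ 1.96944, f(50/9) ≈ 2.02228, f(107/18) ≈ 2.07247, f(19/3) ≈ 2.12026, f(121/18) ≈ 2.16587, f(64/9) ≈ 2.20949.
Sum = Δx · [f(4) + f(79/18) + f(43/9) + ...].
Sum ≈ 7.04659.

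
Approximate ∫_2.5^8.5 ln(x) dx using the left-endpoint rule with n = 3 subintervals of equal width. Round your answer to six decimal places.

Δx = (8.5 − 2.5)/3 = 2.
Left endpoints: 2.5, 4.5, 6.5.
f(2.5) ≈ 0.916291, f(4.5) ≈ 1.504077, f(6.5) ≈ 1.871802.
Sum = Δx · [f(2.5) + f(4.5) + f(6.5)].
Sum ≈ 8.584341.

8.584341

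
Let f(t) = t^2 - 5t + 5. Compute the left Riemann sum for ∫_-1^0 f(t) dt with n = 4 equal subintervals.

Δt = (0 − (-1))/4 = 0.25.
Left endpoints: -1, -0.75, -0.5, -0.25.
f(-1) = 11, f(-0.75) = 9.3125, f(-0.5) = 7.75, f(-0.25) = 6.3125.
Sum = Δt · [f(-1) + f(-0.75) + f(-0.5) + f(-0.25)].
Sum = 8.59375.

8.59375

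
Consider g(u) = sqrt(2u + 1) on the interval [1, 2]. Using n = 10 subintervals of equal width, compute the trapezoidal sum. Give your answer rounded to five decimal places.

1.99462

Δu = (2 − 1)/10 = 0.1.
g(1) ≈ 1.73205, g(1.1) ≈ 1.78885, g(1.2) ≈ 1.84391, g(1.3) ≈ 1.89737, g(1.4) ≈ 1.94936, g(1.5) ≈ 2.00000, g(1.6) ≈ 2.04939, g(1.7) ≈ 2.09762, g(1.8) ≈ 2.14476, g(1.9) ≈ 2.19089, g(2) ≈ 2.23607.
T_10 = (Δu/2)·[g(u_0) + 2g(u_1) + ... + 2g(u_{9}) + g(u_10)].
Sum ≈ 1.99462.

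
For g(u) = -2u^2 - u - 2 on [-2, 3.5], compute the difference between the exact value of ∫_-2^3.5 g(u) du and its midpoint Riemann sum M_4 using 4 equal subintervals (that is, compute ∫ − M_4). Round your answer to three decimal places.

Exact integral: ∫_-2^3.5 g(u) du ≈ -49.04167.
M_4 = -47.30859375.
Error ≈ -49.04167 − (-47.30859375) ≈ -1.733.

-1.733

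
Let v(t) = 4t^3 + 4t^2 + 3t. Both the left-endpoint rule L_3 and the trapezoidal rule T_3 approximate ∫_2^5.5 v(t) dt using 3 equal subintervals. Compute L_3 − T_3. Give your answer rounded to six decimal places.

L_3 ≈ 751.59259259.
T_3 ≈ 1188.50925926.
L_3 − T_3 ≈ -436.916667.

-436.916667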